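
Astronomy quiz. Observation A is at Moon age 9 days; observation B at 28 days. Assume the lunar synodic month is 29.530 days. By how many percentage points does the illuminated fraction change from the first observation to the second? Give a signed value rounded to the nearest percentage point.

-64 percentage points

θ₁ = 360° × 9/29.530 = 109.7°, f₁ = (1 − cos θ₁)/2 = 0.669.
θ₂ = 360° × 28/29.530 = 341.3°, f₂ = (1 − cos θ₂)/2 = 0.026.
Change = f₂ − f₁ = -0.642 → -64 percentage points.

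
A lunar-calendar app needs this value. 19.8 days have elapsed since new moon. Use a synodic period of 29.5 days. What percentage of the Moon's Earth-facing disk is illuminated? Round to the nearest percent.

74%

Phase angle: θ = 360°·(19.8 d)/(29.5 d) = 241.6°.
With cos θ = (-0.475), the lit fraction is (1 − (-0.475))/2 ≈ 0.738, so 74%.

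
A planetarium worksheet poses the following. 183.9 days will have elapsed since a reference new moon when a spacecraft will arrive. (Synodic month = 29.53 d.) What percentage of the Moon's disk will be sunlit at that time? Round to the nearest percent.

Reduce mod P: 183.9 − 6×29.53 = 6.72 d into the current lunation.
Phase angle: θ = 360°·(6.72 d)/(29.53 d) = 81.9°.
Illuminated fraction = (1 − cos 81.9°)/2 = (1 − 0.140)/2 ≈ 0.430, so 43%.

43%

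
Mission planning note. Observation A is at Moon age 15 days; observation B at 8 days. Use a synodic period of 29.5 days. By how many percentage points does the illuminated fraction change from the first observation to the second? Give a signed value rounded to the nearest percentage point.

-43 pp

First observation: θ = 360°·15/29.5 = 183.1°, so f = 0.999.
Second observation: θ = 97.6°, f = 0.566.
Δf = 0.566 − 0.999 = -0.433, i.e. -43 pp.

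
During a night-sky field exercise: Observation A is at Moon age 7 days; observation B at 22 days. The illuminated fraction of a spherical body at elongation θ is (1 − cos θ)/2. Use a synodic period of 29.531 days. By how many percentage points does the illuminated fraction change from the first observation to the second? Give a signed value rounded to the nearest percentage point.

+6 percentage points

θ₁ = 360° × 7/29.531 = 85.3°, f₁ = (1 − cos θ₁)/2 = 0.459.
θ₂ = 360° × 22/29.531 = 268.2°, f₂ = (1 − cos θ₂)/2 = 0.516.
Change = f₂ − f₁ = +0.056 → +6 percentage points.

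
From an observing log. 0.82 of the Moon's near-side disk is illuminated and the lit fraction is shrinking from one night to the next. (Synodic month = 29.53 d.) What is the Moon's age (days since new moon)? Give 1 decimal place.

18.9 days

From f = (1 − cos θ)/2: cos θ = 1 − 2×0.82 = -0.640; arccos → 129.8°.
Waning ⇒ past full, so θ = 360° − 129.8° = 230.2°.
At 360°/29.53 d per day, 230.2° corresponds to 18.88 days.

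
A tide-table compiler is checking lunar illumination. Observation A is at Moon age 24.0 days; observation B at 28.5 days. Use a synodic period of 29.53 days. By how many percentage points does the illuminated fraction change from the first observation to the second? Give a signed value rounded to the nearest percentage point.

-30 pp

θ₁ = 360° × 24.0/29.53 = 292.6°, f₁ = (1 − cos θ₁)/2 = 0.308.
θ₂ = 360° × 28.5/29.53 = 347.4°, f₂ = (1 − cos θ₂)/2 = 0.012.
Change = f₂ − f₁ = -0.296 → -30 percentage points.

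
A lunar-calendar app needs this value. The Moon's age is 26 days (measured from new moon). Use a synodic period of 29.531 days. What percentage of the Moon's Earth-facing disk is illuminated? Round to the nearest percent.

The Moon has covered 26/29.531 of its cycle, so θ ≈ 360° × 26/29.531 = 317.0°.
With cos θ = 0.731, the lit fraction is (1 − 0.731)/2 ≈ 0.135, so 13%.

13%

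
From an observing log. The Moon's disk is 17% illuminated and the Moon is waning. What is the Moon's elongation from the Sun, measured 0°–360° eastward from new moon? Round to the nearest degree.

311°

From f = (1 − cos θ)/2: cos θ = 1 − 2×0.17 = 0.660; arccos → 48.7°.
A waning Moon lies in 180°–360°, so θ = 360° − 48.7° = 311.3°.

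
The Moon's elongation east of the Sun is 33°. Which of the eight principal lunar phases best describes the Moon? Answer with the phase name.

33° lies in the waxing crescent sector of the 8-phase cycle.

waxing crescent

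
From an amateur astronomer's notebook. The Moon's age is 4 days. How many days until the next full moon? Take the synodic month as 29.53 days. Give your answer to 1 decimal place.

Full moon occurs at elongation 180°, i.e. at age 29.53 × 180/360 = 14.765 d.
That is 14.765 − 4 = 10.765 days ahead.

10.8 days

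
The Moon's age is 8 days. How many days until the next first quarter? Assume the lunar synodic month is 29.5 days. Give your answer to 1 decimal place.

28.9 days

First quarter occurs at elongation 90°, i.e. at age 29.5 × 90/360 = 7.375 d.
This lunation's first quarter (7.375 d) has passed, so add one period: 36.875 − 8 = 28.875 days.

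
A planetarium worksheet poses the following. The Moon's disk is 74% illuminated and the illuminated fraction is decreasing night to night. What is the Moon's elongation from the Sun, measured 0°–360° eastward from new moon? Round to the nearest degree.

From f = (1 − cos θ)/2: cos θ = 1 − 2×0.74 = -0.480; arccos → 118.7°.
A waning Moon lies in 180°–360°, so θ = 360° − 118.7° = 241.3°.

241°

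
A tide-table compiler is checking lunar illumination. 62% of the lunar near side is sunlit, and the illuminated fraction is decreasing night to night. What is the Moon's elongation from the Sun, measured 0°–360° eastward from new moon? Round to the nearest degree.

256°

Invert f = (1 − cos θ)/2 to get cos θ = 1 − 2(0.62) = -0.240, hence θ₀ = arccos -0.240 = 103.9°.
Since the Moon is past full (waning), take the reflex angle: θ = 360° − 103.9° = 256.1°.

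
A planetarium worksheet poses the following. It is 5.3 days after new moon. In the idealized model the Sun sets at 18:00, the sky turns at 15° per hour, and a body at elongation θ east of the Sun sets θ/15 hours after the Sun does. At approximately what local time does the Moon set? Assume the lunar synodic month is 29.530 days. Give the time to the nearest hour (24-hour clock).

22:00

The Moon has covered 5.3/29.530 of its cycle, so θ ≈ 360° × 5.3/29.530 = 64.6°.
Delay after the Sun = 64.6° / (15°/h) ≈ 4.31 h.
18:00 + 4.31 h ≈ 22:18 → 22:00 to the nearest hour.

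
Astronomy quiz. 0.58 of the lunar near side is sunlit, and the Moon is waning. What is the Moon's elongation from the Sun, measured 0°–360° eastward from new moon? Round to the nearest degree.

Invert f = (1 − cos θ)/2 to get cos θ = 1 − 2(0.58) = -0.160, hence θ₀ = arccos -0.160 = 99.2°.
A waning Moon lies in 180°–360°, so θ = 360° − 99.2° = 260.8°.

261°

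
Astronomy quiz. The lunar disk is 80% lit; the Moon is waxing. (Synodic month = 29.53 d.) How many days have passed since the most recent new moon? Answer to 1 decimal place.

10.4 days

Invert f = (1 − cos θ)/2 to get cos θ = 1 − 2(0.80) = -0.600, hence θ₀ = arccos -0.600 = 126.9°.
Before full moon the principal value applies: θ = 126.9°.
That fraction of the synodic month is 126.9/360 × 29.53 d ≈ 10.41 d.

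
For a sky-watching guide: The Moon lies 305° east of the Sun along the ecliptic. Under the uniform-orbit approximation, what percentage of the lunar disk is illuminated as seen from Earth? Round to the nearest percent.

21%

f = (1 − cos 305°)/2 = (1 − 0.574)/2 ≈ 0.213, i.e. 21%.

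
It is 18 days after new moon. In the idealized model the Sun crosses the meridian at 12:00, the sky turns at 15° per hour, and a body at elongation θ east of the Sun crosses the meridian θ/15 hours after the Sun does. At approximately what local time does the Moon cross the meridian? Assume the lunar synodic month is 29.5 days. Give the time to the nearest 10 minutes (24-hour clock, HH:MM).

Phase angle: θ = 360°·(18 d)/(29.5 d) = 219.7°.
At 15° of sky rotation per hour, 219.7° corresponds to a 14.64 h lag.
12:00 + 14.644 h ≈ 02:39 → 02:40 to the nearest ten minutes.

02:40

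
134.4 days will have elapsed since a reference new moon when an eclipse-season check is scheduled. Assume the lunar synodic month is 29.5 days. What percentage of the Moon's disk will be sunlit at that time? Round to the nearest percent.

97%

134.4 d spans 4 complete synodic months (4 × 29.5 = 118.00 d) plus 16.40 d.
The Moon has covered 16.40/29.5 of its cycle, so θ ≈ 360° × 16.40/29.5 = 200.1°.
cos 200.1° = (-0.939), so f = (1 − (-0.939))/2 = 0.969, so 97%.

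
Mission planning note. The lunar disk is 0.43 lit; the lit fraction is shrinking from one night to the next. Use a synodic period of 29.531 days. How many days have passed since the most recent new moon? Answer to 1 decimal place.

22.8 days

cos θ = 1 − 2f = 0.140, giving a principal value of 82.0°.
Waning ⇒ past full, so θ = 360° − 82.0° = 278.0°.
At 360°/29.531 d per day, 278.0° corresponds to 22.81 days.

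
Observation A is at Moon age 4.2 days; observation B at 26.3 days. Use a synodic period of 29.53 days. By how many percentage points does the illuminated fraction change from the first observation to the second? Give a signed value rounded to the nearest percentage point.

-7 pp

θ₁ = 360° × 4.2/29.53 = 51.2°, f₁ = (1 − cos θ₁)/2 = 0.187.
θ₂ = 360° × 26.3/29.53 = 320.6°, f₂ = (1 − cos θ₂)/2 = 0.114.
Change = f₂ − f₁ = -0.073 → -7 percentage points.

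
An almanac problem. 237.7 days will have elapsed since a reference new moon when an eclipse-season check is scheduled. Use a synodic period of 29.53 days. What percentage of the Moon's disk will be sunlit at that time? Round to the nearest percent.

237.7 d spans 8 complete synodic months (8 × 29.53 = 236.24 d) plus 1.46 d.
Phase angle: θ = 360°·(1.46 d)/(29.53 d) = 17.8°.
With cos θ = 0.952, the lit fraction is (1 − 0.952)/2 ≈ 0.024, so 2%.

2%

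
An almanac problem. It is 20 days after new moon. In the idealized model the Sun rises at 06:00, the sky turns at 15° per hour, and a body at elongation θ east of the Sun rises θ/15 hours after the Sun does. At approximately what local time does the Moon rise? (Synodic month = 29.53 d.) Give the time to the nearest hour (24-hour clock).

The Moon has covered 20/29.53 of its cycle, so θ ≈ 360° × 20/29.53 = 243.8°.
The Moon trails the Sun by θ/15 = 243.8/15 ≈ 16.25 hours.
06:00 + 16.25 h ≈ 22:15 → 22:00 to the nearest hour.

22:00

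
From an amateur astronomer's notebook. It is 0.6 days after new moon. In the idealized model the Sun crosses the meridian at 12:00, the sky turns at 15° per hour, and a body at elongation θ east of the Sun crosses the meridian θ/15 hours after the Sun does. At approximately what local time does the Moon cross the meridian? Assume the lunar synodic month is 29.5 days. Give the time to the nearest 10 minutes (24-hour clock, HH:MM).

12:30

The Moon has covered 0.6/29.5 of its cycle, so θ ≈ 360° × 0.6/29.5 = 7.3°.
Delay after the Sun = 7.3° / (15°/h) ≈ 0.49 h.
12:00 + 0.488 h ≈ 12:29 → 12:30 to the nearest ten minutes.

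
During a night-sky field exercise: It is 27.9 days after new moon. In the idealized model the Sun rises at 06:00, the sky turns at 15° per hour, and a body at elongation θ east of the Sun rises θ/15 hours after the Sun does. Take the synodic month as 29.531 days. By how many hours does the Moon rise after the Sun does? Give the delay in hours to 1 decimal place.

Phase angle: θ = 360°·(27.9 d)/(29.531 d) = 340.1°.
At 15° of sky rotation per hour, 340.1° corresponds to a 22.67 h lag.
So the Moon rises 22.67 h after the Sun.

22.7 h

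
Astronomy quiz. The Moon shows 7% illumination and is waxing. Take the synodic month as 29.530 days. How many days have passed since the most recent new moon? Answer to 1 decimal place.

2.5 days

cos θ = 1 − 2f = 0.860, giving a principal value of 30.7°.
Waxing ⇒ before full, so θ = 30.7°.
At 360°/29.530 d per day, 30.7° corresponds to 2.52 days.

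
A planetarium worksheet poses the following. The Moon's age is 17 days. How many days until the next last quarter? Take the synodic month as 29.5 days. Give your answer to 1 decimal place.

5.1 days

Last quarter is 0.75 of the way through the cycle: age 0.75 × 29.5 = 22.125 d.
So 5.125 days remain (22.125 − 17).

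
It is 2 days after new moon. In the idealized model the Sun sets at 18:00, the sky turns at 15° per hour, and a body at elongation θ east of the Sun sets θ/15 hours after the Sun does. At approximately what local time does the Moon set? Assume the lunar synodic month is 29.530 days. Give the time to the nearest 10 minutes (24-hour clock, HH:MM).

Elongation θ = 360° × 2/29.530 ≈ 24.4°.
The Moon trails the Sun by θ/15 = 24.4/15 ≈ 1.63 hours.
18:00 + 1.625 h ≈ 19:38 → 19:40 to the nearest ten minutes.

19:40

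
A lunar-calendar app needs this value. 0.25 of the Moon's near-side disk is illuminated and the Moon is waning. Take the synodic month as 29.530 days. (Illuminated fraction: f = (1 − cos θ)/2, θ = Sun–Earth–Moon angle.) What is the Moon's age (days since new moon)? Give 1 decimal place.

24.6 days

Invert f = (1 − cos θ)/2 to get cos θ = 1 − 2(0.25) = 0.500, hence θ₀ = arccos 0.500 = 60.0°.
A waning Moon lies in 180°–360°, so θ = 360° − 60.0° = 300.0°.
At 360°/29.530 d per day, 300.0° corresponds to 24.61 days.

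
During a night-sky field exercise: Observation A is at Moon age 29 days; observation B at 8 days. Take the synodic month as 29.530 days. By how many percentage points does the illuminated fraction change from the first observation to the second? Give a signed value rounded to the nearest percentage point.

θ₁ = 360° × 29/29.530 = 353.5°, f₁ = (1 − cos θ₁)/2 = 0.003.
θ₂ = 360° × 8/29.530 = 97.5°, f₂ = (1 − cos θ₂)/2 = 0.566.
Change = f₂ − f₁ = +0.562 → +56 percentage points.

+56 pp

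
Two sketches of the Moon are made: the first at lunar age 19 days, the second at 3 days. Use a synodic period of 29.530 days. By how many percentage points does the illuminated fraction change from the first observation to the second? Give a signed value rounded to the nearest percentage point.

-71 percentage points

First observation: θ = 360°·19/29.530 = 231.6°, so f = 0.810.
Second observation: θ = 36.6°, f = 0.098.
Δf = 0.098 − 0.810 = -0.712, i.e. -71 pp.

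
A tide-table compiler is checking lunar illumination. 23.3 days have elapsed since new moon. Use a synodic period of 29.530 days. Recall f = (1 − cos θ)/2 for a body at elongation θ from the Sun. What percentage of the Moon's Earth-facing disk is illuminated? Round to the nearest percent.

38%

The Moon has covered 23.3/29.530 of its cycle, so θ ≈ 360° × 23.3/29.530 = 284.1°.
With cos θ = 0.243, the lit fraction is (1 − 0.243)/2 ≈ 0.379, so 38%.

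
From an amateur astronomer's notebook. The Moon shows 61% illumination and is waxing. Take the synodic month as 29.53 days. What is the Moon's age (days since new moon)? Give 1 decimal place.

Invert f = (1 − cos θ)/2 to get cos θ = 1 − 2(0.61) = -0.220, hence θ₀ = arccos -0.220 = 102.7°.
Waxing ⇒ before full, so θ = 102.7°.
That fraction of the synodic month is 102.7/360 × 29.53 d ≈ 8.42 d.

8.4 days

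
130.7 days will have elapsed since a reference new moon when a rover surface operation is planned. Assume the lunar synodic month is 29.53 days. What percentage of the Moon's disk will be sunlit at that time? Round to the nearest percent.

95%

130.7 d spans 4 complete synodic months (4 × 29.53 = 118.12 d) plus 12.58 d.
Elongation θ = 360° × 12.58/29.53 ≈ 153.4°.
cos 153.4° = (-0.894), so f = (1 − (-0.894))/2 = 0.947, so 95%.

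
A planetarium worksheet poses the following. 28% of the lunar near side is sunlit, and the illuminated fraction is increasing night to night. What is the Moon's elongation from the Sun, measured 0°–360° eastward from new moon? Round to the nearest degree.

cos θ = 1 − 2f = 0.440, giving a principal value of 63.9°.
Waxing ⇒ before full, so θ = 63.9°.

64°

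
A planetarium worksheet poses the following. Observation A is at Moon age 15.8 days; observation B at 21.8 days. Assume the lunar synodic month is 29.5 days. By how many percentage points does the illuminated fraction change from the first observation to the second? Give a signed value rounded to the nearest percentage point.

-45 pp

First observation: θ = 360°·15.8/29.5 = 192.8°, so f = 0.988.
Second observation: θ = 266.0°, f = 0.535.
Δf = 0.535 − 0.988 = -0.453, i.e. -45 pp.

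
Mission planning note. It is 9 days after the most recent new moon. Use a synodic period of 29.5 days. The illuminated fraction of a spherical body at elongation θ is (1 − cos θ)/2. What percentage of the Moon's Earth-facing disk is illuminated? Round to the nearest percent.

The Moon has covered 9/29.5 of its cycle, so θ ≈ 360° × 9/29.5 = 109.8°.
cos 109.8° = (-0.339), so f = (1 − (-0.339))/2 = 0.670, so 67%.

67%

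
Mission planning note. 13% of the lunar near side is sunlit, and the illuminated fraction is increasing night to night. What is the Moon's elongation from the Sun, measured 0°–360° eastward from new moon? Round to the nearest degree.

cos θ = 1 − 2f = 0.740, giving a principal value of 42.3°.
Waxing ⇒ before full, so θ = 42.3°.

42°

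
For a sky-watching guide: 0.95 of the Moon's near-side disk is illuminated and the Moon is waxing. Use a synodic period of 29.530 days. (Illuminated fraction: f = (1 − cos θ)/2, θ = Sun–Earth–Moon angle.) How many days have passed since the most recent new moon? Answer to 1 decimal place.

12.6 days

Invert f = (1 − cos θ)/2 to get cos θ = 1 − 2(0.95) = -0.900, hence θ₀ = arccos -0.900 = 154.2°.
Before full moon the principal value applies: θ = 154.2°.
That fraction of the synodic month is 154.2/360 × 29.530 d ≈ 12.65 d.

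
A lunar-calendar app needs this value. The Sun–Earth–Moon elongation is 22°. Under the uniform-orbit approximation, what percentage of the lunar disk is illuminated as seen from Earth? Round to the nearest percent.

4%

f = (1 − cos 22°)/2 = (1 − 0.927)/2 ≈ 0.036, i.e. 4%.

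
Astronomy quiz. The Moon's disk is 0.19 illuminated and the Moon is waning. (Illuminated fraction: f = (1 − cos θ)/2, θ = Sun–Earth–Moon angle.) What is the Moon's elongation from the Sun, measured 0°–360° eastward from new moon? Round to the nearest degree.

Invert f = (1 − cos θ)/2 to get cos θ = 1 − 2(0.19) = 0.620, hence θ₀ = arccos 0.620 = 51.7°.
Since the Moon is past full (waning), take the reflex angle: θ = 360° − 51.7° = 308.3°.

308°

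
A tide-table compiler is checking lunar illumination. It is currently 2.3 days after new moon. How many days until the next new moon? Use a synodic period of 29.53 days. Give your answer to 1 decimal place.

27.2 days

One full lunation from the last new moon is 29.53 d; remaining = 29.53 − 2.3 = 27.230 d.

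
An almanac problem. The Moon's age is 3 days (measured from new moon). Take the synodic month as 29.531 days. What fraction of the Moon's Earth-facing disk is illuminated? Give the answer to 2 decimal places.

0.10

The Moon has covered 3/29.531 of its cycle, so θ ≈ 360° × 3/29.531 = 36.6°.
With cos θ = 0.803, the lit fraction is (1 − 0.803)/2 ≈ 0.098.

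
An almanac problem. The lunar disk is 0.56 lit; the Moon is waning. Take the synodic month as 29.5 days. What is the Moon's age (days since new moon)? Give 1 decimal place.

21.6 days

cos θ = 1 − 2f = -0.120, giving a principal value of 96.9°.
A waning Moon lies in 180°–360°, so θ = 360° − 96.9° = 263.1°.
Age = 29.5 × 263.1°/360° ≈ 21.56 days.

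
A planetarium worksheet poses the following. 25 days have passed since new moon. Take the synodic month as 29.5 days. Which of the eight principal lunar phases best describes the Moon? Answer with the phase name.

waning crescent

θ ≈ 360° × 25/29.5 = 305°, which falls in the waning crescent sector.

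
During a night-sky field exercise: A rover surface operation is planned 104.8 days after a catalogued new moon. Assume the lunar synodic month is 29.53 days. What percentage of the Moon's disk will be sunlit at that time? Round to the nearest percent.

98%

104.8/29.53 = 3.549 lunations, so 3 complete cycles and 16.21 d into the next.
The Moon has covered 16.21/29.53 of its cycle, so θ ≈ 360° × 16.21/29.53 = 197.6°.
With cos θ = (-0.953), the lit fraction is (1 − (-0.953))/2 ≈ 0.977, so 98%.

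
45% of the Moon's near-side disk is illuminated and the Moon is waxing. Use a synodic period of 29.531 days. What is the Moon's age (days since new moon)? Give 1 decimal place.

6.9 days

cos θ = 1 − 2f = 0.100, giving a principal value of 84.3°.
Waxing ⇒ before full, so θ = 84.3°.
At 360°/29.531 d per day, 84.3° corresponds to 6.91 days.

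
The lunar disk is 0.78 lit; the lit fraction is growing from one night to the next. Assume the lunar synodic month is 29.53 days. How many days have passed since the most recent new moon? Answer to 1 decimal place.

10.2 days

Invert f = (1 − cos θ)/2 to get cos θ = 1 − 2(0.78) = -0.560, hence θ₀ = arccos -0.560 = 124.1°.
Waxing ⇒ before full, so θ = 124.1°.
At 360°/29.53 d per day, 124.1° corresponds to 10.18 days.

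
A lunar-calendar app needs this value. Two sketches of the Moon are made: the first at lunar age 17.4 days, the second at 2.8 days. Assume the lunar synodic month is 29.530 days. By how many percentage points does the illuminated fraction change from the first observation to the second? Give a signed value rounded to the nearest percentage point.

-84 pp

First observation: θ = 360°·17.4/29.530 = 212.1°, so f = 0.923.
Second observation: θ = 34.1°, f = 0.086.
Δf = 0.086 − 0.923 = -0.837, i.e. -84 pp.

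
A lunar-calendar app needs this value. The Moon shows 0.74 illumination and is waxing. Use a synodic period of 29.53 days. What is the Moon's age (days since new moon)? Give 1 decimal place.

Invert f = (1 − cos θ)/2 to get cos θ = 1 − 2(0.74) = -0.480, hence θ₀ = arccos -0.480 = 118.7°.
The Moon is waxing (0°–180°), so θ = 118.7° directly.
At 360°/29.53 d per day, 118.7° corresponds to 9.74 days.

9.7 days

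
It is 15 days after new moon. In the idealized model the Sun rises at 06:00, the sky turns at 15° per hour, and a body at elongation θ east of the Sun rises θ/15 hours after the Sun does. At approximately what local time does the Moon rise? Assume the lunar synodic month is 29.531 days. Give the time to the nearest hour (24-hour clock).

Elongation θ = 360° × 15/29.531 ≈ 182.9°.
Delay after the Sun = 182.9° / (15°/h) ≈ 12.19 h.
06:00 + 12.19 h ≈ 18:11 → 18:00 to the nearest hour.

18:00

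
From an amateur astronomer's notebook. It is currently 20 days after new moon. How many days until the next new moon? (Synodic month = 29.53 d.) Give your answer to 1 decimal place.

9.5 days

The next new moon completes the synodic month: 29.53 − 20 = 9.530 days.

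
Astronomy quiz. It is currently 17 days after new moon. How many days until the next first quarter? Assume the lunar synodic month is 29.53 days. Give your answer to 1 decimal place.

19.9 days

First quarter is 0.25 of the way through the cycle: age 0.25 × 29.53 = 7.383 d.
This lunation's first quarter (7.383 d) has passed, so add one period: 36.913 − 17 = 19.913 days.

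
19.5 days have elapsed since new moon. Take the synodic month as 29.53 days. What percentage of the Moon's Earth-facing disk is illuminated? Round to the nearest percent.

77%

The Moon has covered 19.5/29.53 of its cycle, so θ ≈ 360° × 19.5/29.53 = 237.7°.
cos 237.7° = (-0.534), so f = (1 − (-0.534))/2 = 0.767, so 77%.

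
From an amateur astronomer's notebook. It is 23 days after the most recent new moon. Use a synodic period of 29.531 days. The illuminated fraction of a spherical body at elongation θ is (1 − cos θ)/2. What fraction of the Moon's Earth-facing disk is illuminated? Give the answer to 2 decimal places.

Elongation θ = 360° × 23/29.531 ≈ 280.4°.
With cos θ = 0.180, the lit fraction is (1 − 0.180)/2 ≈ 0.410.

0.41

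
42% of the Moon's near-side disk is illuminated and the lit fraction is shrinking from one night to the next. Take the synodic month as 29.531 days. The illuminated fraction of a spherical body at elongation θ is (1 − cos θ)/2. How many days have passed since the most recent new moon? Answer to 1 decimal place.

22.9 days

From f = (1 − cos θ)/2: cos θ = 1 − 2×0.42 = 0.160; arccos → 80.8°.
Waning ⇒ past full, so θ = 360° − 80.8° = 279.2°.
Age = 29.531 × 279.2°/360° ≈ 22.90 days.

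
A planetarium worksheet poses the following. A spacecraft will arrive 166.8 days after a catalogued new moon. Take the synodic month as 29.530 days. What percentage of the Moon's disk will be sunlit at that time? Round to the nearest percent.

166.8 d spans 5 complete synodic months (5 × 29.530 = 147.65 d) plus 19.15 d.
Elongation θ = 360° × 19.15/29.530 ≈ 233.5°.
cos 233.5° = (-0.595), so f = (1 − (-0.595))/2 = 0.798, so 80%.

80%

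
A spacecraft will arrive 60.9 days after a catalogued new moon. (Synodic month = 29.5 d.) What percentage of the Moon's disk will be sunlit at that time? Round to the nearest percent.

4%

60.9 d spans 2 complete synodic months (2 × 29.5 = 59.00 d) plus 1.90 d.
Phase angle: θ = 360°·(1.90 d)/(29.5 d) = 23.2°.
Illuminated fraction = (1 − cos 23.2°)/2 = (1 − 0.919)/2 ≈ 0.040, so 4%.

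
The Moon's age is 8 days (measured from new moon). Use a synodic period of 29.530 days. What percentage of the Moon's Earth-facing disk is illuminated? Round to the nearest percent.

57%

The Moon has covered 8/29.530 of its cycle, so θ ≈ 360° × 8/29.530 = 97.5°.
cos 97.5° = (-0.131), so f = (1 − (-0.131))/2 = 0.566, so 57%.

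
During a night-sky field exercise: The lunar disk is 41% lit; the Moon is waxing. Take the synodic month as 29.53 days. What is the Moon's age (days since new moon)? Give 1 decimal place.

6.5 days

From f = (1 − cos θ)/2: cos θ = 1 − 2×0.41 = 0.180; arccos → 79.6°.
The Moon is waxing (0°–180°), so θ = 79.6° directly.
At 360°/29.53 d per day, 79.6° corresponds to 6.53 days.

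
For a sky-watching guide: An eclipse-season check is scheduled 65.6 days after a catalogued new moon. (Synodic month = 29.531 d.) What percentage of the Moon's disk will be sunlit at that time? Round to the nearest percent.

65.6 d spans 2 complete synodic months (2 × 29.531 = 59.06 d) plus 6.54 d.
The Moon has covered 6.54/29.531 of its cycle, so θ ≈ 360° × 6.54/29.531 = 79.7°.
With cos θ = 0.179, the lit fraction is (1 − 0.179)/2 ≈ 0.411, so 41%.

41%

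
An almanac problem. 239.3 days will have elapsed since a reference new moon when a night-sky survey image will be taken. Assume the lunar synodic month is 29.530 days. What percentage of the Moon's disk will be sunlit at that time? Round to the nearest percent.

10%

Reduce mod P: 239.3 − 8×29.530 = 3.06 d into the current lunation.
The Moon has covered 3.06/29.530 of its cycle, so θ ≈ 360° × 3.06/29.530 = 37.3°.
With cos θ = 0.795, the lit fraction is (1 − 0.795)/2 ≈ 0.102, so 10%.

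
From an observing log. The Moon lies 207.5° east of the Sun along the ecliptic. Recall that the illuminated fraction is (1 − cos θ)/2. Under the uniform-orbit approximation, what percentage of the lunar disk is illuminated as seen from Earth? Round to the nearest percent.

94%

f = (1 − cos 207.5°)/2 = (1 − (-0.887))/2 ≈ 0.944, i.e. 94%.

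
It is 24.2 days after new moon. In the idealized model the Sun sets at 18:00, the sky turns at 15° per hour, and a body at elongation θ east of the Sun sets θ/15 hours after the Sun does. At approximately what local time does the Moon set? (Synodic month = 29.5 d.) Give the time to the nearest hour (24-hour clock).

Elongation θ = 360° × 24.2/29.5 ≈ 295.3°.
The Moon trails the Sun by θ/15 = 295.3/15 ≈ 19.69 hours.
18:00 + 19.69 h ≈ 13:41 → 14:00 to the nearest hour.

14:00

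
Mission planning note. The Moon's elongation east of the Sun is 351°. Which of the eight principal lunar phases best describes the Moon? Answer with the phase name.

351° lies in the new moon sector of the 8-phase cycle.

new moon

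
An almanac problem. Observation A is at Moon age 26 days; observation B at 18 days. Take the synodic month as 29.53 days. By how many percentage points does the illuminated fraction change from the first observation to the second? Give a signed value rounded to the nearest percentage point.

+75 pp

First observation: θ = 360°·26/29.53 = 317.0°, so f = 0.135.
Second observation: θ = 219.4°, f = 0.886.
Δf = 0.886 − 0.135 = +0.752, i.e. +75 pp.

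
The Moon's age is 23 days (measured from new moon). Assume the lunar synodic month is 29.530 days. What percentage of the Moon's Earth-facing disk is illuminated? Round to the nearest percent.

Phase angle: θ = 360°·(23 d)/(29.530 d) = 280.4°.
Illuminated fraction = (1 − cos 280.4°)/2 = (1 − 0.180)/2 ≈ 0.410, so 41%.

41%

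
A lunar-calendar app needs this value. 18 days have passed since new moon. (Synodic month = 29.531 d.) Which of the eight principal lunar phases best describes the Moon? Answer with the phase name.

waning gibbous

At 18/29.531 of the cycle, θ ≈ 219° — the waning gibbous range.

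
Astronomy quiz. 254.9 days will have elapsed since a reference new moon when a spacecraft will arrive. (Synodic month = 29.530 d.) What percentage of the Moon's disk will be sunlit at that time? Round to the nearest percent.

254.9/29.530 = 8.632 lunations, so 8 complete cycles and 18.66 d into the next.
Elongation θ = 360° × 18.66/29.530 ≈ 227.5°.
With cos θ = (-0.676), the lit fraction is (1 − (-0.676))/2 ≈ 0.838, so 84%.

84%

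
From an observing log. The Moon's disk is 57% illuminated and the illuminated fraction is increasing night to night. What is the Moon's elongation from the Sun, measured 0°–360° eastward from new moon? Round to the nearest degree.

From f = (1 − cos θ)/2: cos θ = 1 − 2×0.57 = -0.140; arccos → 98.0°.
Before full moon the principal value applies: θ = 98.0°.

98°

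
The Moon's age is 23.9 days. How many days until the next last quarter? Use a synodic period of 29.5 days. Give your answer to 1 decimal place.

27.7 days

Last quarter is 0.75 of the way through the cycle: age 0.75 × 29.5 = 22.125 d.
Already past this cycle's last quarter; the next is at 22.125 + 29.5 = 51.625 d, so 51.625 − 23.9 = 27.725 days.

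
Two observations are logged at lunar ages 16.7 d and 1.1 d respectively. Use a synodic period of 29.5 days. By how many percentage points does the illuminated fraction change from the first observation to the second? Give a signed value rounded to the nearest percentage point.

θ₁ = 360° × 16.7/29.5 = 203.8°, f₁ = (1 − cos θ₁)/2 = 0.957.
θ₂ = 360° × 1.1/29.5 = 13.4°, f₂ = (1 − cos θ₂)/2 = 0.014.
Change = f₂ − f₁ = -0.944 → -94 percentage points.

-94 percentage points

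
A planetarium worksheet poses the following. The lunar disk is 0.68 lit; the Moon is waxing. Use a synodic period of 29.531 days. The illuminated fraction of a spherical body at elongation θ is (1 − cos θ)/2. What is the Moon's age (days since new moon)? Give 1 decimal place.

From f = (1 − cos θ)/2: cos θ = 1 − 2×0.68 = -0.360; arccos → 111.1°.
Waxing ⇒ before full, so θ = 111.1°.
That fraction of the synodic month is 111.1/360 × 29.531 d ≈ 9.11 d.

9.1 days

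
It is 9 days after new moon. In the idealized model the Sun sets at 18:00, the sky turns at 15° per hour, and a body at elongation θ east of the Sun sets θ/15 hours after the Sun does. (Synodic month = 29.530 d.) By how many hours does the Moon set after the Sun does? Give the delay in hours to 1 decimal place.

7.3 h

The Moon has covered 9/29.530 of its cycle, so θ ≈ 360° × 9/29.530 = 109.7°.
At 15° of sky rotation per hour, 109.7° corresponds to a 7.31 h lag.
So the Moon sets 7.31 h after the Sun.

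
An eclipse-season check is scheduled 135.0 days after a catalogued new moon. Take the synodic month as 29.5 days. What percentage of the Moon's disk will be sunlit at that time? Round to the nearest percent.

94%

135.0/29.5 = 4.576 lunations, so 4 complete cycles and 17.00 d into the next.
Elongation θ = 360° × 17.00/29.5 ≈ 207.5°.
cos 207.5° = (-0.887), so f = (1 − (-0.887))/2 = 0.944, so 94%.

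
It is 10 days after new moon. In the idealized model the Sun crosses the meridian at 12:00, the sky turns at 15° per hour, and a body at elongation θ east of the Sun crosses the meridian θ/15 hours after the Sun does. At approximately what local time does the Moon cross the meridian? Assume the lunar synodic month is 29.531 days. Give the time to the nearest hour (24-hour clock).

Elongation θ = 360° × 10/29.531 ≈ 121.9°.
Delay after the Sun = 121.9° / (15°/h) ≈ 8.13 h.
12:00 + 8.13 h ≈ 20:08 → 20:00 to the nearest hour.

20:00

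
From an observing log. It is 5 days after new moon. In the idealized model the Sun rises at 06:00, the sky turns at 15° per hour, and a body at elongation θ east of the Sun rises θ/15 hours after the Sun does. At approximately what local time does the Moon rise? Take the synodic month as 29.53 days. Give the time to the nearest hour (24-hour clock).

The Moon has covered 5/29.53 of its cycle, so θ ≈ 360° × 5/29.53 = 61.0°.
Delay after the Sun = 61.0° / (15°/h) ≈ 4.06 h.
06:00 + 4.06 h ≈ 10:04 → 10:00 to the nearest hour.

10:00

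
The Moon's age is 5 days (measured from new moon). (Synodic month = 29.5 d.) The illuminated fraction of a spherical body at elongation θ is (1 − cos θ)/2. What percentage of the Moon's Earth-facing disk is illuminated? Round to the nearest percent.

26%

Phase angle: θ = 360°·(5 d)/(29.5 d) = 61.0°.
With cos θ = 0.485, the lit fraction is (1 − 0.485)/2 ≈ 0.258, so 26%.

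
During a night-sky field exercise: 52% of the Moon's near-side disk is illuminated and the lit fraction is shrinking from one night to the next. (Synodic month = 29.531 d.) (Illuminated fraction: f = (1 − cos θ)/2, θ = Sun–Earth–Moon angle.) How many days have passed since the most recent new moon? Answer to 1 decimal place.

Invert f = (1 − cos θ)/2 to get cos θ = 1 − 2(0.52) = -0.040, hence θ₀ = arccos -0.040 = 92.3°.
Waning ⇒ past full, so θ = 360° − 92.3° = 267.7°.
Age = 29.531 × 267.7°/360° ≈ 21.96 days.

22.0 days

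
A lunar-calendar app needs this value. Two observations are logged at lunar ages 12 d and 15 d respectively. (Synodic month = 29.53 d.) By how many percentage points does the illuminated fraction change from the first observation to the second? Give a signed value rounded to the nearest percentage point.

θ₁ = 360° × 12/29.53 = 146.3°, f₁ = (1 − cos θ₁)/2 = 0.916.
θ₂ = 360° × 15/29.53 = 182.9°, f₂ = (1 − cos θ₂)/2 = 0.999.
Change = f₂ − f₁ = +0.083 → +8 percentage points.

+8 pp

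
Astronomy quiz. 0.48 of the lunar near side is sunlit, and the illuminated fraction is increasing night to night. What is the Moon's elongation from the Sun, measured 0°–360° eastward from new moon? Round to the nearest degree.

From f = (1 − cos θ)/2: cos θ = 1 − 2×0.48 = 0.040; arccos → 87.7°.
The Moon is waxing (0°–180°), so θ = 87.7° directly.

88°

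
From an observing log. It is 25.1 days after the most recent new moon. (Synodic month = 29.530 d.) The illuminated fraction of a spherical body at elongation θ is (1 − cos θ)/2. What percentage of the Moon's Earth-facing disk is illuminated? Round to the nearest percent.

21%

Phase angle: θ = 360°·(25.1 d)/(29.530 d) = 306.0°.
Illuminated fraction = (1 − cos 306.0°)/2 = (1 − 0.588)/2 ≈ 0.206, so 21%.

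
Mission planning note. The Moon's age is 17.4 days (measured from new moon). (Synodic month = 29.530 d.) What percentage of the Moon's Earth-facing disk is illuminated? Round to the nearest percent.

The Moon has covered 17.4/29.530 of its cycle, so θ ≈ 360° × 17.4/29.530 = 212.1°.
cos 212.1° = (-0.847), so f = (1 − (-0.847))/2 = 0.923, so 92%.

92%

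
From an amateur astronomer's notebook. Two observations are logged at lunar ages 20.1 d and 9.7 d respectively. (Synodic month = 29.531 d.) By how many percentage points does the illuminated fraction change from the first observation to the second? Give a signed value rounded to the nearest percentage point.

θ₁ = 360° × 20.1/29.531 = 245.0°, f₁ = (1 − cos θ₁)/2 = 0.711.
θ₂ = 360° × 9.7/29.531 = 118.2°, f₂ = (1 − cos θ₂)/2 = 0.737.
Change = f₂ − f₁ = +0.026 → +3 percentage points.

+3 percentage points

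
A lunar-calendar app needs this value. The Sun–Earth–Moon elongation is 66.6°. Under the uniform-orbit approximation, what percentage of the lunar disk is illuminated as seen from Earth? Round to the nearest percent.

30%

f = (1 − cos 66.6°)/2 = (1 − 0.397)/2 ≈ 0.301, i.e. 30%.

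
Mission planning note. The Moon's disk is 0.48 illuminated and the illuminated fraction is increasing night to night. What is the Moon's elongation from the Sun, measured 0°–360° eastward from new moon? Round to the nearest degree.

Invert f = (1 − cos θ)/2 to get cos θ = 1 − 2(0.48) = 0.040, hence θ₀ = arccos 0.040 = 87.7°.
The Moon is waxing (0°–180°), so θ = 87.7° directly.

88°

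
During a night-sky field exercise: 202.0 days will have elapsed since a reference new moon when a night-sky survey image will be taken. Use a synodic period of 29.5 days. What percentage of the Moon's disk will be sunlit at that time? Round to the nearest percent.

Reduce mod P: 202.0 − 6×29.5 = 25.00 d into the current lunation.
Phase angle: θ = 360°·(25.00 d)/(29.5 d) = 305.1°.
Illuminated fraction = (1 − cos 305.1°)/2 = (1 − 0.575)/2 ≈ 0.213, so 21%.

21%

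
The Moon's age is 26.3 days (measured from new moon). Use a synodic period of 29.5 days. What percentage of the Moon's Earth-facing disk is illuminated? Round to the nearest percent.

11%

Elongation θ = 360° × 26.3/29.5 ≈ 320.9°.
Illuminated fraction = (1 − cos 320.9°)/2 = (1 − 0.777)/2 ≈ 0.112, so 11%.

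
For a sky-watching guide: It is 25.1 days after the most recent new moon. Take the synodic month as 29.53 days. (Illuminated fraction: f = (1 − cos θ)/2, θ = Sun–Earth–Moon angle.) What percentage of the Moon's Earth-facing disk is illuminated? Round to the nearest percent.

Elongation θ = 360° × 25.1/29.53 ≈ 306.0°.
cos 306.0° = 0.588, so f = (1 − 0.588)/2 = 0.206, so 21%.

21%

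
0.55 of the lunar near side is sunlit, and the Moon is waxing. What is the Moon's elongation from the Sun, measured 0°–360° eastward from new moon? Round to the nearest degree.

cos θ = 1 − 2f = -0.100, giving a principal value of 95.7°.
Before full moon the principal value applies: θ = 95.7°.

96°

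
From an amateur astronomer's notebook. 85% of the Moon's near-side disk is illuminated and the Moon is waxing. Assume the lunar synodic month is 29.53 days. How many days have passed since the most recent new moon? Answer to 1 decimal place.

Invert f = (1 − cos θ)/2 to get cos θ = 1 − 2(0.85) = -0.700, hence θ₀ = arccos -0.700 = 134.4°.
Before full moon the principal value applies: θ = 134.4°.
That fraction of the synodic month is 134.4/360 × 29.53 d ≈ 11.03 d.

11.0 days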